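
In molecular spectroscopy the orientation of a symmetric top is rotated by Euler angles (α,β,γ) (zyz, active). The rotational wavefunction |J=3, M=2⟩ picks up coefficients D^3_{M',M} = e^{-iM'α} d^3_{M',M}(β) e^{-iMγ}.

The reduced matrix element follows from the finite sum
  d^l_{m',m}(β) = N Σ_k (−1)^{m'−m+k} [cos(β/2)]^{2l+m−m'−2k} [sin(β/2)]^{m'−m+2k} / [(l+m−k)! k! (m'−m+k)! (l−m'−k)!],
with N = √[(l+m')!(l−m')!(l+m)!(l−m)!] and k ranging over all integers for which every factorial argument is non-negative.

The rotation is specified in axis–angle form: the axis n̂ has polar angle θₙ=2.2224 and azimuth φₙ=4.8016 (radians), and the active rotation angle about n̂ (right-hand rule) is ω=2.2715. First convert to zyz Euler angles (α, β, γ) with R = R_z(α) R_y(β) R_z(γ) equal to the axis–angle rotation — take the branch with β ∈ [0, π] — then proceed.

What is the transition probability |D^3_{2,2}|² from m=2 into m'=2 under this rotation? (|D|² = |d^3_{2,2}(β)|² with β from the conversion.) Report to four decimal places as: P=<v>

P=0.2386

Axis–angle → zyz. n̂ = (sinθₙcosφₙ, sinθₙsinφₙ, cosθₙ) = (+0.070839, -0.791950, -0.606462), ω = 2.2715.
R = I cosω + sinω [n̂]ₓ + (1−cosω) n̂n̂ᵀ gives
  R = [-0.636502, +0.371301, -0.676018; -0.555845, +0.386811, +0.735808; +0.534698, +0.844105, -0.039820]
β = atan2(√(R₁₃²+R₂₃²), R₃₃) = 1.610627; α = atan2(R₂₃, R₁₃) mod 2π = 2.313870; γ = atan2(R₃₂, −R₃₁) mod 2π = 2.135448
Split into d^3_{2,2}(β=1.6106) × two z-phases.
Half-angle: c=0.692885, s=0.721048. N=√(120·1·120·1)=120.000000
k: max(0,(2)−(2))=0 … min(3+(2),3−(2))=1
  k=0: (−1)^0·120.0000/(120)·0.6929^6·0.7210^0 = +0.110654
  k=1: (−1)^1·120.0000/(24)·0.6929^4·0.7210^2 = -0.599161
d^3_{2,2}(1.6106) = +0.110654 -0.599161 = -0.488507
|D^3_{2,2}|² = |d^3_{2,2}(β)|² = (-0.488507)² = 0.238639 (the z-rotation phases have unit modulus)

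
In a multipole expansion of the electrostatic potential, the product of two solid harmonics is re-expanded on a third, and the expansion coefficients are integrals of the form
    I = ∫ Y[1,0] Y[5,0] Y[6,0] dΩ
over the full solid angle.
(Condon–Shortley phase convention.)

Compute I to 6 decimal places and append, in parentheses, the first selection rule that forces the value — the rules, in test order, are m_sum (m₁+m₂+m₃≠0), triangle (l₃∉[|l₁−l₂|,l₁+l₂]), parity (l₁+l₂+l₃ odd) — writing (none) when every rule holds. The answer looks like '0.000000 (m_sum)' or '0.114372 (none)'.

Rules hold: Σm=0, L=12 even, 4≤6≤6.
N = 3·11·13 = 429
Δ = 0!·2!·10!/13! = 1/858
Racah Σ t=0..0: t=0:+1/14400 = 1/14400
⇒ 3j(1 5 6; 0 0 0)² = 6/143, sgn +1
(m-triple is (0,0,0) — same symbol as above.)
4πI² = N·(3j₀)²·(3jₘ)² = 108/143
I = +1·√(0.755245/4π) = 0.24515397
No selection rule forces the value: the integral is nonzero (none).

0.245154 (none)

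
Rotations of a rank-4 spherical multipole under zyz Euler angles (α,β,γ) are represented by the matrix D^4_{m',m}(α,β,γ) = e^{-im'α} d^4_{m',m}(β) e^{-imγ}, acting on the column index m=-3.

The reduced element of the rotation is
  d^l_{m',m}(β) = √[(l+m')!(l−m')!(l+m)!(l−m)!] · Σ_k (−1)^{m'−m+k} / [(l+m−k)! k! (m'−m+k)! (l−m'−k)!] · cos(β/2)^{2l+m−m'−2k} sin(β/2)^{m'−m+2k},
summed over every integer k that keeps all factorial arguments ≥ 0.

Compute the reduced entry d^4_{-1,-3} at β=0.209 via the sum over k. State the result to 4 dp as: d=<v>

d=0.0820

d^4_{-1,-3}(β=0.2090) via the finite sum:
c=cos(0.209000/2)=0.994545, s=sin(0.209000/2)=0.104310; N=√[6·120·1·5040]=1904.940944
Admissible k: 0..1 (factorial args all ≥0)
  k=0: (−1)^2·1904.9409/(240)·0.9945^6·0.1043^2 = +0.083573
  k=1: (−1)^3·1904.9409/(144)·0.9945^4·0.1043^4 = -0.001532
d^4_{-1,-3}(0.2090) = +0.083573 -0.001532 = +0.082041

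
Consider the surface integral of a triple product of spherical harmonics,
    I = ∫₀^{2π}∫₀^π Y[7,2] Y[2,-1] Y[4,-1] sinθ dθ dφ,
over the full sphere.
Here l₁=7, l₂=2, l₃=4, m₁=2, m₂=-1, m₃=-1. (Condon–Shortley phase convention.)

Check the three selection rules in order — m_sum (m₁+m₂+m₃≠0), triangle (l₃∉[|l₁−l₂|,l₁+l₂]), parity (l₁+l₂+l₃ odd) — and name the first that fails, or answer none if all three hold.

Σmᵢ = 0  ✓
l₃∈[|l₁−l₂|,l₁+l₂]=[5,9] required, l₃=4 fails  ✗
Σlᵢ = 13 ⇒ odd

triangle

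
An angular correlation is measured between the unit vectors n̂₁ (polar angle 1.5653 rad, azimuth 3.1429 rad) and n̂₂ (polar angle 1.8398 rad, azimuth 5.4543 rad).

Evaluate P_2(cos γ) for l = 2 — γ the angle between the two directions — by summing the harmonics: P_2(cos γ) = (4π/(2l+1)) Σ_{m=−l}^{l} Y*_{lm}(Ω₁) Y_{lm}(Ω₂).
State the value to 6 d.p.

0.137497

Expand P_2 via completeness: Σ_{m} conj(Y_{2,m}) at Ω₁ times Y_{2,m} at Ω₂ —
  m=-2: Y*=+0.386261+0.001010i  Y=-0.031184+0.357633i  product -0.012406+0.138108i
  m=-1: Y*=-0.004246-0.000006i  Y=-0.133746-0.145915i  product +0.000567+0.000620i
  m=+0: Y*=-0.315363-0.000000i  Y=-0.248559+0.000000i  product +0.078386+0.000000i
  m=+1: Y*=+0.004246-0.000006i  Y=+0.133746-0.145915i  product +0.000567-0.000620i
  m=+2: Y*=+0.386261-0.001010i  Y=-0.031184-0.357633i  product -0.012406-0.138108i
Total Σ_m = +0.054708+0.000000i. Multiply by 2.513274: +0.137497+0.000000i. P_2(cos γ) = 0.137497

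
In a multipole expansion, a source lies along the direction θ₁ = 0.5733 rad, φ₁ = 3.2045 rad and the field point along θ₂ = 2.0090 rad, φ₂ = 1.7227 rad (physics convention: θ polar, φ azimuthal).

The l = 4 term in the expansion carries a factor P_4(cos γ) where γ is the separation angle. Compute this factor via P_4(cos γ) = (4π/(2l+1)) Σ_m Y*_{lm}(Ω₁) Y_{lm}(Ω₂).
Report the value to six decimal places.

0.049935

Addition theorem: P_4(cos γ) = (4π/9) Σ_m Y*_{lm}(Ω₁) Y_{lm}(Ω₂), m = −4…4:
  m=-4: Y*=0.03710 + 0.00954j  Y=0.24427 - 0.16986j  product 0.01068 - 0.00397j
  m=-3: Y*=-0.16483 - 0.03148j  Y=-0.17355 - 0.35409j  product 0.01746 + 0.06383j
  m=-2: Y*=0.38476 + 0.04867j  Y=-0.06813 + 0.02136j  product -0.02725 + 0.00490j
  m=-1: Y*=-0.41752 - 0.02630j  Y=-0.04785 - 0.31259j  product 0.01176 + 0.13177j
  m=+0: Y*=-0.07815 + 0.00000j  Y=-0.13400 + 0.00000j  product 0.01047 + 0.00000j
  m=+1: Y*=0.41752 - 0.02630j  Y=0.04785 - 0.31259j  product 0.01176 - 0.13177j
  m=+2: Y*=0.38476 - 0.04867j  Y=-0.06813 - 0.02136j  product -0.02725 - 0.00490j
  m=+3: Y*=0.16483 - 0.03148j  Y=0.17355 - 0.35409j  product 0.01746 - 0.06383j
  m=+4: Y*=0.03710 - 0.00954j  Y=0.24427 + 0.16986j  product 0.01068 + 0.00397j
Accumulated sum 0.03576 + 0.00000j; after 4π/(2l+1) scaling, 0.04994 + 0.00000j ⇒ P_4 = 0.049935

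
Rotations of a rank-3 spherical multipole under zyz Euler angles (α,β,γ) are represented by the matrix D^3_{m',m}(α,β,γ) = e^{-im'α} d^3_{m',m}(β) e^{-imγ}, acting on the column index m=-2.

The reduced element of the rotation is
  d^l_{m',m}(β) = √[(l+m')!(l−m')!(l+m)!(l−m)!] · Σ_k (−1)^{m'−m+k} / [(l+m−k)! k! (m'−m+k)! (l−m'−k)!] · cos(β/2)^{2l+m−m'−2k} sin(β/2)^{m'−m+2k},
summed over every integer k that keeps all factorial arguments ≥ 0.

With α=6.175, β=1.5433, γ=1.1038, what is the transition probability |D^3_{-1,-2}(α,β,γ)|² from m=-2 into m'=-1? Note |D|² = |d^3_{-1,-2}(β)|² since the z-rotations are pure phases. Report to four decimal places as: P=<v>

First d^3_{-1,-2}(β=1.5433), then the phase factors e^{-i(-1)α} and e^{-i(-2)γ}:
Half-angle: c=0.716761, s=0.697319. N=√(2·24·1·120)=75.894664
Admissible k: 0..1 (factorial args all ≥0)
  k=0: (−1)^1·75.8947/(24)·0.7168^5·0.6973^1 = -0.417161
  k=1: (−1)^2·75.8947/(12)·0.7168^3·0.6973^3 = +0.789673
d^3_{-1,-2}(1.5433) = -0.417161 +0.789673 = +0.372512
|D^3_{-1,-2}|² = |d^3_{-1,-2}(β)|² = (+0.372512)² = 0.138766 (the z-rotation phases have unit modulus)

P=0.1388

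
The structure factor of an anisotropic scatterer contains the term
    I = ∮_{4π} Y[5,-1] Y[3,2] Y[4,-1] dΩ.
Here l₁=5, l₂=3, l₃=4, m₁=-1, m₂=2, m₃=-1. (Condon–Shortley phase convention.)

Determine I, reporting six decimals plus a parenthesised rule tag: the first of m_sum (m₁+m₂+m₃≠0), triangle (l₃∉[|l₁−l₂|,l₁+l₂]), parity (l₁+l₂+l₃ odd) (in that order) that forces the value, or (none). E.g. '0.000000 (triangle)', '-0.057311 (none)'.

Rules hold: Σm=0, L=12 even, 2≤4≤8.
N = 11·7·9 = 693
Δ = 4!·6!·2!/13! = 1/180180
Racah Σ t=1..3: t=1:−1/576 t=2:+1/144 t=3:−1/576 = 1/288
⇒ 3j(5 3 4; 0 0 0)² = 20/1001, sgn +1
Racah Σ t=3..4: t=3:−1/432 t=4:+1/1152 = -5/3456
⇒ 3j(5 3 4; -1 2 -1)² = 625/36036, sgn +1
4πI² = N·(3j₀)²·(3jₘ)² = 3125/13013
I = +1·√(0.240144/4π) = 0.13823925
No selection rule forces the value: the integral is nonzero (none).

0.138239 (none)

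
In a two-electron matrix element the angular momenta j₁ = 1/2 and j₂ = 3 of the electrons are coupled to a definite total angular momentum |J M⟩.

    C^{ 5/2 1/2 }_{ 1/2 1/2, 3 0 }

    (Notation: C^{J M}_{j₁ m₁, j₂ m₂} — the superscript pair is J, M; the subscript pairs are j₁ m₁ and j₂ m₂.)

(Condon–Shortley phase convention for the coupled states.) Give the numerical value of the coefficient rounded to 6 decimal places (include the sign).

+√(3/7) = +0.654654

√[6·1!0!5!/7! · 1!0!3!3!3!2!] = √(432/7)
  +(−1)^0/∏(0,1,0,3,0,2)! = 1/12  (running 1/12)
⟨..|..⟩ = √(432/7)·(1/12) = +0.654654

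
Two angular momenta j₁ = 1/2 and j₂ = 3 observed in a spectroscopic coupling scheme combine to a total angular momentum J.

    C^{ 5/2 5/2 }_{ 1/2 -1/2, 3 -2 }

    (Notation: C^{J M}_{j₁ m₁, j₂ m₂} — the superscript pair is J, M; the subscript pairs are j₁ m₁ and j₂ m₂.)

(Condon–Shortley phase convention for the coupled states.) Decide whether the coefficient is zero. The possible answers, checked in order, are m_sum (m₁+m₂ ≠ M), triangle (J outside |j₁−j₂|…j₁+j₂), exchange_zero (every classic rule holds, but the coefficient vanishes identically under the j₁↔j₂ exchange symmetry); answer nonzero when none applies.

m_sum

m-sum: m₁+m₂ = -1/2+(-2) = -5/2, M = 5/2  ✗ ⇒ coefficient is 0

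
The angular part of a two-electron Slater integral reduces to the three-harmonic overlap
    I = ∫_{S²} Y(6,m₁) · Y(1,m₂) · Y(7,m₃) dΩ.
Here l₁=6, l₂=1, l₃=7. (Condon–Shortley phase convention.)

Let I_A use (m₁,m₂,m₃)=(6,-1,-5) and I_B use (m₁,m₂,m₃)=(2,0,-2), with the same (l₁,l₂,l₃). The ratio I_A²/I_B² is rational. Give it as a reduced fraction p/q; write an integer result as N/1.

1/45

l's match ⇒ only the (l;m) 3-j factors differ between A and B.
A: triangle coeff Δ(6,1,7) = 1/1365; Σ_t [0,0]: t=0:+1/958003200 = 1/958003200; (3j)²=1/1365 [(6 1 7; 6 -1 -5)], sign=+1
B: triangle coeff Δ(6,1,7) = 1/1365; Σ_t [0,0]: t=0:+1/967680 = 1/967680; (3j)²=3/91 [(6 1 7; 2 0 -2)], sign=-1
I_A²/I_B² = (1/1365)/(3/91) = 1/45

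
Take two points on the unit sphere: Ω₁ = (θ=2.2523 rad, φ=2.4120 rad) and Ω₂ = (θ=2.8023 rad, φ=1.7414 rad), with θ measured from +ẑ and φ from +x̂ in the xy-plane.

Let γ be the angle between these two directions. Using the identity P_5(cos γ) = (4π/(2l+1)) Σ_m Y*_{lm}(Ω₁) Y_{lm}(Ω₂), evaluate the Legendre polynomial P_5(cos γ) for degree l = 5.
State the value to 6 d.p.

Summing Y*_{l m}(θ₁,φ₁)·Y_{l m}(θ₂,φ₂) over m ∈ [−5, 5]; prefactor 4π/(2·5+1) = 1.142397:
  term(m=-5) = (-0.000243, -0.000052)   from Y*(Ω₁)=(0.114675, -0.063599), Y(Ω₂)=(-0.001428, -0.001247)
  term(m=-4) = (-0.005120, 0.002532)   from Y*(Ω₁)=(0.328015, 0.074461), Y(Ω₂)=(-0.013179, 0.010710)
  term(m=-3) = (-0.015887, 0.033659)   from Y*(Ω₁)=(0.241450, 0.339657), Y(Ω₂)=(0.043743, 0.077870)
  term(m=-2) = (0.008245, 0.035276)   from Y*(Ω₁)=(-0.013667, 0.121943), Y(Ω₂)=(0.278206, -0.098790)
  term(m=-1) = (-0.133735, -0.106083)   from Y*(Ω₁)=(0.231519, -0.207020), Y(Ω₂)=(-0.093314, -0.541644)
  term(m=+0) = (-0.059670, 0.000000)   from Y*(Ω₁)=(0.210536, -0.000000), Y(Ω₂)=(-0.283419, 0.000000)
  term(m=+1) = (-0.133735, 0.106083)   from Y*(Ω₁)=(-0.231519, -0.207020), Y(Ω₂)=(0.093314, -0.541644)
  term(m=+2) = (0.008245, -0.035276)   from Y*(Ω₁)=(-0.013667, -0.121943), Y(Ω₂)=(0.278206, 0.098790)
  term(m=+3) = (-0.015887, -0.033659)   from Y*(Ω₁)=(-0.241450, 0.339657), Y(Ω₂)=(-0.043743, 0.077870)
  term(m=+4) = (-0.005120, -0.002532)   from Y*(Ω₁)=(0.328015, -0.074461), Y(Ω₂)=(-0.013179, -0.010710)
  term(m=+5) = (-0.000243, 0.000052)   from Y*(Ω₁)=(-0.114675, -0.063599), Y(Ω₂)=(0.001428, -0.001247)
Accumulated sum (-0.353153, 0.000000); after 4π/(2l+1) scaling, (-0.403441, 0.000000) ⇒ P_5 = -0.403441

-0.403441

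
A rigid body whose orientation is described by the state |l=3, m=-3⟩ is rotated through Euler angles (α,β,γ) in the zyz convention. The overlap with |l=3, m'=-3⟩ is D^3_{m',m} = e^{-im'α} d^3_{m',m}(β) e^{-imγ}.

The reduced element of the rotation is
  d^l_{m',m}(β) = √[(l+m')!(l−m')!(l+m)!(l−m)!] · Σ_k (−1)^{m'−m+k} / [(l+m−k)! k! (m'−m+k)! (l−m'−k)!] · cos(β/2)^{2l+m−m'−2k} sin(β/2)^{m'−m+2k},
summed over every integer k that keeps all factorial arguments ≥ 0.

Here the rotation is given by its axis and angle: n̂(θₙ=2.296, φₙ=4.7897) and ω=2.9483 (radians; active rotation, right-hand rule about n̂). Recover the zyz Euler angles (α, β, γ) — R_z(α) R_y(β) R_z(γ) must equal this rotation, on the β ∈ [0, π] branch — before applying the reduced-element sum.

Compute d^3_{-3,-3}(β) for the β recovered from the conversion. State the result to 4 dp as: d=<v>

Axis–angle → zyz. n̂ = (sinθₙcosφₙ, sinθₙsinφₙ, cosθₙ) = (+0.057799, -0.746129, -0.663288), ω = 2.9483.
R = I cosω + sinω [n̂]ₓ + (1−cosω) n̂n̂ᵀ gives
  R = [-0.974758, +0.041964, -0.219286; -0.212860, +0.121672, +0.969477; +0.067364, +0.991683, -0.109669]
β = atan2(√(R₁₃²+R₂₃²), R₃₃) = 1.680686; α = atan2(R₂₃, R₁₃) mod 2π = 1.793243; γ = atan2(R₃₂, −R₃₁) mod 2π = 1.638621
d^3_{-3,-3}(β=1.6807) via the finite sum:
With c≡cos(β/2)=0.667207 and s≡sin(β/2)=0.744872, N=[1·720·1·720]^{1/2}=720.000000
k: max(0,(-3)−(-3))=0 … min(3+(-3),3−(-3))=0
  k=0: (−1)^0·720.0000/(720)·0.6672^6·0.7449^0 = +0.088220
d^3_{-3,-3}(1.6807) = +0.088220

d=0.0882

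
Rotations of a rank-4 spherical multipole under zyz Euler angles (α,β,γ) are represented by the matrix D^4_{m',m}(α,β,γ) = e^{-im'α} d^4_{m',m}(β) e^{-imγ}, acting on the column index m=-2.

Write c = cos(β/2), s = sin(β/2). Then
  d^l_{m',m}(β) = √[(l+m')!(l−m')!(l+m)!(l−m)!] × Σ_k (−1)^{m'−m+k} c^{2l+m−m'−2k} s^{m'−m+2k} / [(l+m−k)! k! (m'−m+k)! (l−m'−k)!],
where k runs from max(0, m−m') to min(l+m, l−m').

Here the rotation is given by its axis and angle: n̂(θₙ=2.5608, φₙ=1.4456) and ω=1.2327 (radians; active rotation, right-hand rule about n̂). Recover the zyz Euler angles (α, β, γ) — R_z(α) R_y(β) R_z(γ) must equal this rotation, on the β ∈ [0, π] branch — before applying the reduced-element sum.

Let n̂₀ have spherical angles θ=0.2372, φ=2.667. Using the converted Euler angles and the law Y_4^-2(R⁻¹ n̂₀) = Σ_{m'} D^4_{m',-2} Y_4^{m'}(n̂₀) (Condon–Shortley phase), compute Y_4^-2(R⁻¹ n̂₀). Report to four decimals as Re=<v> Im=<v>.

Axis–angle → zyz. n̂ = (sinθₙcosφₙ, sinθₙsinφₙ, cosθₙ) = (+0.068514, +0.544392, -0.836028), ω = 1.2327.
R = I cosω + sinω [n̂]ₓ + (1−cosω) n̂n̂ᵀ gives
  R = [+0.334829, +0.813626, +0.475292; -0.763772, +0.529754, -0.368801; -0.551854, -0.239530, +0.798801]
β = atan2(√(R₁₃²+R₂₃²), R₃₃) = 0.645497; α = atan2(R₂₃, R₁₃) mod 2π = 5.623285; γ = atan2(R₃₂, −R₃₁) mod 2π = 5.873678
Need the full column D^4_{m',-2} for m'=−4..4 at α=5.6233, β=0.6455, γ=5.8737.
cos(β/2)=0.948367, sin(β/2)=0.317174
d^4_{-4,-2}: single k=2 term ⇒ +0.387288;  D = -0.367989+0.120733i
d^4_{-3,-2}: k∈[1..2] ⇒ +0.818838 -0.274765 = +0.544073;  D = -0.512403-0.182916i
d^4_{-2,-2}: k∈[0..2] ⇒ +0.654354 -0.878287 +0.122797 = -0.101136;  D = +0.054407+0.085254i
d^4_{-1,-2}: k∈[0..2] ⇒ -0.928475 +0.519258 -0.038720 = -0.447937;  D = -0.041099+0.446048i
d^4_{0,-2}: k∈[0..2] ⇒ +0.694347 -0.207104 +0.008687 = +0.495930;  D = +0.338691-0.362264i
d^4_{1,-2}: k∈[0..2] ⇒ -0.346172 +0.058080 -0.001299 = -0.289391;  D = -0.285735+0.045852i
d^4_{2,-2}: k∈[0..2] ⇒ +0.122797 -0.010988 +0.000102 = +0.111912;  D = +0.098170+0.053730i
d^4_{3,-2}: k∈[0..1] ⇒ -0.030733 +0.001146 = -0.029587;  D = -0.011797-0.027134i
d^4_{4,-2}: single k=0 term ⇒ +0.004845;  D = -0.001198+0.004695i
Y_4^{m'}(θ=0.2372,φ=2.667) and Σ D·Y over m':
  (-0.3680+0.1207i)·(-0.0004+0.0013i)  (-0.5124-0.1829i)·(-0.0023-0.0156i)  (+0.0544+0.0853i)·(+0.0604+0.0843i)  (-0.0411+0.4460i)·(-0.3473-0.1784i)  (+0.3387-0.3623i)·(+0.6239+0.0000i)  (-0.2857+0.0459i)·(+0.3473-0.1784i)  (+0.0982+0.0537i)·(+0.0604-0.0843i)  (-0.0118-0.0271i)·(+0.0023-0.0156i)  (-0.0012+0.0047i)·(-0.0004-0.0013i)
Y_4^-2(R⁻¹ n̂) = +0.218571-0.293972i

Re=0.2186 Im=-0.2940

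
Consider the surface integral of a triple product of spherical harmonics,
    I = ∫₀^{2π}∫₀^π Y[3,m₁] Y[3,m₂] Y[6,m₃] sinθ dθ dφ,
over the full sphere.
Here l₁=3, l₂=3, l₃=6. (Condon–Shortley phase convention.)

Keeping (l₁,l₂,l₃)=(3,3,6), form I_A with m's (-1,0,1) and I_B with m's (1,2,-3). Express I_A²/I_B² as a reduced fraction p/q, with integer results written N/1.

Same 3,3,6: normalisation and zero-m 3j drop out of the ratio.
A: Δ: 0! 6! 6! / 13! → 1/12012; sum: t=0:+1/1728 = 1/1728; 3j²(3 3 6; -1 0 1) = Δ·Π!·Σ² = 25/858  (sign -1)
B: Δ: 0! 6! 6! / 13! → 1/12012; sum: t=0:+1/5760 = 1/5760; 3j²(3 3 6; 1 2 -3) = Δ·Π!·Σ² = 9/286  (sign -1)
I_A²/I_B² = (25/858)/(9/286) = 25/27

25/27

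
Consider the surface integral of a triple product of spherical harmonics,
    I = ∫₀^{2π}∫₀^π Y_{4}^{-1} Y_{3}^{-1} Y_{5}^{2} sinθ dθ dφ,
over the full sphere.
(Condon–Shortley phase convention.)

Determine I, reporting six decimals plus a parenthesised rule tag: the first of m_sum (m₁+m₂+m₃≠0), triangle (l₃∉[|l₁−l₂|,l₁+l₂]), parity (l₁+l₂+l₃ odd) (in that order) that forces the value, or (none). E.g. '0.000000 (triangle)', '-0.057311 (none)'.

Checks pass: Σm=0; 12 even; l₃=5∈[1,7].
(2·4+1)(2·3+1)(2·5+1) = 693
Δ: 2! 6! 4! / 13! → 1/180180
sum: t=0:+1/576 t=1:−1/144 t=2:+1/576 = -1/288
3j²(4 3 5; 0 0 0) = Δ·Π!·Σ² = 20/1001  (sign +1)
sum: t=0:+1/960 t=1:−1/288 t=2:+1/1728 = -1/540
3j²(4 3 5; -1 -1 2) = Δ·Π!·Σ² = 128/6435  (sign +1)
combine: 4πI² = 693·20/1001·128/6435 = 512/1859
take √, sign +1: I = 0.14804384
No selection rule forces the value: the integral is nonzero (none).

0.148044 (none)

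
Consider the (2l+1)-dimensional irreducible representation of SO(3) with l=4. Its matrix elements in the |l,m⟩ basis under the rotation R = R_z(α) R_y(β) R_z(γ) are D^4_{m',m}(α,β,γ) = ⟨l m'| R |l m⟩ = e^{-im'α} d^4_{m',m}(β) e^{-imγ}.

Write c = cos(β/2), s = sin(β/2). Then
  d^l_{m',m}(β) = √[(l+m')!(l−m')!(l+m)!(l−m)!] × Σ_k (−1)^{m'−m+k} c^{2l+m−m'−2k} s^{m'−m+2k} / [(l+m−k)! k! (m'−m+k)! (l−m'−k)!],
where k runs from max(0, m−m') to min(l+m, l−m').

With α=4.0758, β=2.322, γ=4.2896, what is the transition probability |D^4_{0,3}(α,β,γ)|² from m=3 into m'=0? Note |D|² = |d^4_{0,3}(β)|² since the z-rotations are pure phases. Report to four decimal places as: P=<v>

P=0.1553

First d^4_{0,3}(β=2.3220), then the phase factors e^{-i(0)α} and e^{-i(3)γ}:
c=cos(2.322000/2)=0.398423, s=sin(2.322000/2)=0.917202; N=√[24·24·5040·1]=1703.830978
Admissible k: 3..4 (factorial args all ≥0)
  k=3: (−1)^0·1703.8310/(144)·0.3984^5·0.9172^3 = +0.091660
  k=4: (−1)^1·1703.8310/(144)·0.3984^3·0.9172^5 = -0.485759
d^4_{0,3}(2.3220) = +0.091660 -0.485759 = -0.394099
|D^4_{0,3}|² = |d^4_{0,3}(β)|² = (-0.394099)² = 0.155314 (the z-rotation phases have unit modulus)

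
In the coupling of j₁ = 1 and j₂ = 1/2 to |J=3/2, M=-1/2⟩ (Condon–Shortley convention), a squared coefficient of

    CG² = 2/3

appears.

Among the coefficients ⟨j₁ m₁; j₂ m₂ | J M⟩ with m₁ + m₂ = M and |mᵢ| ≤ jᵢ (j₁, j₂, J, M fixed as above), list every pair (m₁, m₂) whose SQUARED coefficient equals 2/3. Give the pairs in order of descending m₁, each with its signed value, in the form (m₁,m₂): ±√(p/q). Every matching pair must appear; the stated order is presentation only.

Admissible pairs with m₁+m₂ = M = -1/2: (-1,1/2), (0,-1/2)
  (m₁,m₂)=(0,-1/2): CG² = 2/3, CG = +√(2/3)   ← matches the target
  (m₁,m₂)=(-1,1/2): CG² = 1/3, CG = +√(1/3)
Pairs with CG² = 2/3: (0,-1/2): +√(2/3)

(0,-1/2): +√(2/3)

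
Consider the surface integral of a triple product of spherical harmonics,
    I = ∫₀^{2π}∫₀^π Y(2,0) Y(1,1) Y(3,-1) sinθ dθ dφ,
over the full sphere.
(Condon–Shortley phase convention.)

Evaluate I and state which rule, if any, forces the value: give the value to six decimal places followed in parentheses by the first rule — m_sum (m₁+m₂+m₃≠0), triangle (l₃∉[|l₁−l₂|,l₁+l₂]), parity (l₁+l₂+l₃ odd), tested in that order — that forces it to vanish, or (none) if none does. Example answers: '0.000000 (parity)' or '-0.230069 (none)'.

-0.202301 (none)

m-sum 0 ✓  L=6 even ✓  1≤3≤3 ✓
Π(2lᵢ+1) = 5×3×7 = 105
triangle coeff Δ(2,1,3) = 1/105
Σ_t [0,0]: t=0:+1/4 = 1/4
(3j)²=3/35 [(2 1 3; 0 0 0)], sign=-1
Σ_t [0,0]: t=0:+1/8 = 1/8
(3j)²=2/35 [(2 1 3; 0 1 -1)], sign=+1
⇒ 4πI² = 18/35
I = (-1)√(18/35/(4π)) = -0.20230066
No selection rule forces the value: the integral is nonzero (none).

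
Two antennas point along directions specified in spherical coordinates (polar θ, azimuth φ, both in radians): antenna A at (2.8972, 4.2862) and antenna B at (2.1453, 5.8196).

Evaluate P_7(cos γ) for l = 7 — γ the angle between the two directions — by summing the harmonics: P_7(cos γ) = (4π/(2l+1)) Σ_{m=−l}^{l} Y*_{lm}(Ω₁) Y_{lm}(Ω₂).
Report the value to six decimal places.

0.282247

Expand P_7 via completeness: Σ_{m} conj(Y_{7,m}) at Ω₁ times Y_{7,m} at Ω₂ —
  m=-7: (+0.000004-0.000024i) × (-0.146111-0.015177i) = -0.000001+0.000003i  (running Σ = -0.000001+0.000003i)
  m=-6: (-0.000304-0.000201i) × (+0.332984-0.125367i) = -0.000126-0.000029i  (running Σ = -0.000127-0.000025i)
  m=-5: (-0.002898+0.001817i) × (-0.295091+0.318587i) = +0.000276-0.001459i  (running Σ = +0.000149-0.001485i)
  m=-4: (+0.003012+0.022348i) × (+0.046480-0.159509i) = +0.003705+0.000558i  (running Σ = +0.003854-0.000927i)
  m=-3: (+0.101473+0.030527i) × (-0.047111-0.258833i) = +0.003121-0.027703i  (running Σ = +0.006975-0.028629i)
  m=-2: (+0.223392-0.255517i) × (+0.180249+0.240270i) = +0.101659+0.007618i  (running Σ = +0.108634-0.021012i)
  m=-1: (-0.264109-0.581718i) × (+0.131767+0.065873i) = +0.003519-0.094049i  (running Σ = +0.112153-0.115060i)
  m=0: (-0.351396-0.000000i) × (-0.320440+0.000000i) = +0.112601+0.000000i  (running Σ = +0.224754-0.115060i)
  m=1: (+0.264109-0.581718i) × (-0.131767+0.065873i) = +0.003519+0.094049i  (running Σ = +0.228273-0.021012i)
  m=2: (+0.223392+0.255517i) × (+0.180249-0.240270i) = +0.101659-0.007618i  (running Σ = +0.329932-0.028629i)
  m=3: (-0.101473+0.030527i) × (+0.047111-0.258833i) = +0.003121+0.027703i  (running Σ = +0.333054-0.000927i)
  m=4: (+0.003012-0.022348i) × (+0.046480+0.159509i) = +0.003705-0.000558i  (running Σ = +0.336758-0.001485i)
  m=5: (+0.002898+0.001817i) × (+0.295091+0.318587i) = +0.000276+0.001459i  (running Σ = +0.337034-0.000025i)
  m=6: (-0.000304+0.000201i) × (+0.332984+0.125367i) = -0.000126+0.000029i  (running Σ = +0.336908+0.000003i)
  m=7: (-0.000004-0.000024i) × (+0.146111-0.015177i) = -0.000001-0.000003i  (running Σ = +0.336907-0.000000i)
Accumulated sum +0.336907-0.000000i; after 4π/(2l+1) scaling, +0.282247-0.000000i ⇒ P_7 = 0.282247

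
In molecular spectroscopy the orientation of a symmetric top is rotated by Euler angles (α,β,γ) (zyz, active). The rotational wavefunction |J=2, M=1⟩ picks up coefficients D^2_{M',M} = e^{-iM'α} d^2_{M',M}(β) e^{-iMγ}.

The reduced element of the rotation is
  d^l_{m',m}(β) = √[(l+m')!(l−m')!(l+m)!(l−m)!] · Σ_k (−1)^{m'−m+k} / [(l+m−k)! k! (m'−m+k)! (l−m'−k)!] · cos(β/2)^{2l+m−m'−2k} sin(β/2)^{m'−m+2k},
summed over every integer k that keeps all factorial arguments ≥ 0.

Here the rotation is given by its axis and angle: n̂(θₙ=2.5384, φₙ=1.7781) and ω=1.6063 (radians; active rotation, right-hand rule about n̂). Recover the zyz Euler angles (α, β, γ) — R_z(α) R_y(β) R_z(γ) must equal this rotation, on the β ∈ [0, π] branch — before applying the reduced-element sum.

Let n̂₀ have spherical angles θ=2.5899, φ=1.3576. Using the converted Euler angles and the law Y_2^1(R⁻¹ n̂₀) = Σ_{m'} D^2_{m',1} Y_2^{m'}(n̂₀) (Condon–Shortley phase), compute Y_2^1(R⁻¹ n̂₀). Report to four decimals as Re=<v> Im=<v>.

Axis–angle → zyz. n̂ = (sinθₙcosφₙ, sinθₙsinφₙ, cosθₙ) = (-0.116758, +0.555129, -0.823529), ω = 1.6063.
R = I cosω + sinω [n̂]ₓ + (1−cosω) n̂n̂ᵀ gives
  R = [-0.021380, +0.755893, +0.654345; -0.890126, +0.283611, -0.356708; -0.455213, -0.590076, +0.666777]
β = atan2(√(R₁₃²+R₂₃²), R₃₃) = 0.840921; α = atan2(R₂₃, R₁₃) mod 2π = 5.784083; γ = atan2(R₃₂, −R₃₁) mod 2π = 5.369476
Need the full column D^2_{m',1} for m'=−2..2 at α=5.7841, β=0.8409, γ=5.3695.
cos(β/2)=0.912901, sin(β/2)=0.408181
d^2_{-2,1}: single k=3 term ⇒ +0.124169;  D = +0.123726-0.010479i
d^2_{-1,1}: k∈[2..3] ⇒ +0.416556 -0.027759 = +0.388797;  D = +0.355856+0.156619i
d^2_{0,1}: k∈[1..2] ⇒ +0.760675 -0.152075 = +0.608601;  D = +0.371741+0.481875i
d^2_{1,1}: k∈[0..1] ⇒ +0.694536 -0.416556 = +0.277980;  D = +0.043734+0.274518i
d^2_{2,1}: single k=0 term ⇒ -0.621089;  D = +0.207780-0.585303i
Y_2^{m'}(θ=2.5899,φ=1.3576) and Σ D·Y over m':
  (+0.1237-0.0105i)·(-0.0966-0.0439i)  (+0.3559+0.1566i)·(-0.0730+0.3370i)  (+0.3717+0.4819i)·(+0.3709+0.0000i)  (+0.0437+0.2745i)·(+0.0730+0.3370i)  (+0.2078-0.5853i)·(-0.0966+0.0439i)
Y_2^1(R⁻¹ n̂) = -0.037018+0.383234i

Re=-0.0370 Im=0.3832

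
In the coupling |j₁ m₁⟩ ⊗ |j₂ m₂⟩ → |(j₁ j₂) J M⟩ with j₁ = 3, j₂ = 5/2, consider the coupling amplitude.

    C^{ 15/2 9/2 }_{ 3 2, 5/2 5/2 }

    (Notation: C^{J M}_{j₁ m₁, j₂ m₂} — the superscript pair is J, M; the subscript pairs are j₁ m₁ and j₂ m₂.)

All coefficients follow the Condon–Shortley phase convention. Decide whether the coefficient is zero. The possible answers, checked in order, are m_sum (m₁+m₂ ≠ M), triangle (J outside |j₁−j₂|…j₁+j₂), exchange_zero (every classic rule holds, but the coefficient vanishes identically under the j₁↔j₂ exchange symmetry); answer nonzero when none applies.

m-sum: m₁+m₂ = 2+5/2 = 9/2, M = 9/2  ✓
triangle: need |j₁−j₂| ≤ J ≤ j₁+j₂, i.e. J ∈ [1/2, 11/2]; J = 15/2 is outside ✗ ⇒ coefficient is 0

triangle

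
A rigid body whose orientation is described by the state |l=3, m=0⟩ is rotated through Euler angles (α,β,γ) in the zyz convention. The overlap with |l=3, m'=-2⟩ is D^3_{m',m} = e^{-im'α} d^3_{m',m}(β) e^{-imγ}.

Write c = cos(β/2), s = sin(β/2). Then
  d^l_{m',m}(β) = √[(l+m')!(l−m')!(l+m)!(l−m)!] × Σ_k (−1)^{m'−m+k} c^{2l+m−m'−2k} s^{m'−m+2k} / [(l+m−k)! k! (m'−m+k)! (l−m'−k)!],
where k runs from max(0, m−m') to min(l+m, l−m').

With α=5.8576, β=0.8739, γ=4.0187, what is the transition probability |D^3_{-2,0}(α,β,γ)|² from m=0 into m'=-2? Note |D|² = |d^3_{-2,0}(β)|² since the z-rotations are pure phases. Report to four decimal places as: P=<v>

P=0.2671

Split into d^3_{-2,0}(β=0.8739) × two z-phases.
c=cos(0.873900/2)=0.906047, s=sin(0.873900/2)=0.423178; N=√[1·120·6·6]=65.726707
Admissible k: 2..3 (factorial args all ≥0)
  k=2: (−1)^0·65.7267/(12)·0.9060^4·0.4232^2 = +0.661011
  k=3: (−1)^1·65.7267/(12)·0.9060^2·0.4232^4 = -0.144196
d^3_{-2,0}(0.8739) = +0.661011 -0.144196 = +0.516815
|D^3_{-2,0}|² = |d^3_{-2,0}(β)|² = (+0.516815)² = 0.267098 (the z-rotation phases have unit modulus)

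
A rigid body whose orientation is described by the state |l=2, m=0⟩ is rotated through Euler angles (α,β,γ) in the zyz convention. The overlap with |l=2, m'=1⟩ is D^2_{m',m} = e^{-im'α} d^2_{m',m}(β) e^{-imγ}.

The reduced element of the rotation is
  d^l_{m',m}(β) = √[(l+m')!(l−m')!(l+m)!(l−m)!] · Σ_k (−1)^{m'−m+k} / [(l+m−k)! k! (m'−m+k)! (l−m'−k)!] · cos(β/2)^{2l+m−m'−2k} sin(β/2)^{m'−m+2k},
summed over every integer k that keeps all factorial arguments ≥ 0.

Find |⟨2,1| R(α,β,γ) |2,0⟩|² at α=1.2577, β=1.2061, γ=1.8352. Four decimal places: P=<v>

P=0.1665

Split into d^2_{1,0}(β=1.2061) × two z-phases.
Half-angle: c=0.823610, s=0.567157. N=√(6·1·2·2)=4.898979
k: max(0,(0)−(1))=0 … min(2+(0),2−(1))=1
  k=0: (−1)^1·4.8990/(2)·0.8236^3·0.5672^1 = -0.776146
  k=1: (−1)^2·4.8990/(2)·0.8236^1·0.5672^3 = +0.368050
d^2_{1,0}(1.2061) = -0.776146 +0.368050 = -0.408095
|D^2_{1,0}|² = |d^2_{1,0}(β)|² = (-0.408095)² = 0.166542 (the z-rotation phases have unit modulus)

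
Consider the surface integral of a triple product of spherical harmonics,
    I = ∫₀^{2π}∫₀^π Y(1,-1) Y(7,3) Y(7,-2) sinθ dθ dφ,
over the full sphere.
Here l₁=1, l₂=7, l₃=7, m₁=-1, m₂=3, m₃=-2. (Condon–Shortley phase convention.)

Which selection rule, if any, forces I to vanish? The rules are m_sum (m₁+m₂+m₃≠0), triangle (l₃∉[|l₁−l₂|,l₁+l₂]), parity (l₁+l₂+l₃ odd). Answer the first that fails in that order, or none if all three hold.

Σmᵢ = 0  ✓
l₃∈[|l₁−l₂|,l₁+l₂]=[6,8], have l₃=7  ✓
Σlᵢ = 15 ⇒ odd  ✗

parity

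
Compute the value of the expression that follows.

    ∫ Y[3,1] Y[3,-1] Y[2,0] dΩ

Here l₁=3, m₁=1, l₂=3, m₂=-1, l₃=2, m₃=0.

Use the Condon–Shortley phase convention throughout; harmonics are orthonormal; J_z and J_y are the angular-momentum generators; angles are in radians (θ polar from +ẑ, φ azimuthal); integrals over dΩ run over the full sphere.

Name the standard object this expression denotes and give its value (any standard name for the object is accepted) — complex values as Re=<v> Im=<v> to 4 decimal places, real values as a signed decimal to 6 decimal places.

This is a Gaunt coefficient — the integral of a triple product of spherical harmonics over the sphere.
Rules hold: Σm=0, L=8 even, 0≤2≤6.
N = 7·7·5 = 245
Δ = 4!·2!·2!/9! = 1/3780
Racah Σ t=1..3: t=1:−1/24 t=2:+1/4 t=3:−1/24 = 1/6
⇒ 3j(3 3 2; 0 0 0)² = 4/105, sgn +1
Racah Σ t=0..2: t=0:+1/96 t=1:−1/6 t=2:+1/16 = -3/32
⇒ 3j(3 3 2; 1 -1 0)² = 3/140, sgn -1
4πI² = N·(3j₀)²·(3jₘ)² = 1/5
I = -1·√(0.2/4π) = -0.12615663

Gaunt coefficient, -0.126157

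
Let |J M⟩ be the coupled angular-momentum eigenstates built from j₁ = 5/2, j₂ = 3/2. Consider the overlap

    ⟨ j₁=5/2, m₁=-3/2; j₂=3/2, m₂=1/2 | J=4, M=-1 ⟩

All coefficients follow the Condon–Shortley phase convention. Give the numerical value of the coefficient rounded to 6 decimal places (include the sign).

+√(15/56) = +0.517549

triangle: 0!·5!·3!/9! = 720/362880
(j±m)!: 1!·4!·2!·1!·3!·5! = 34560
prefactor² = (2J+1)·Δ·N² = 4320/7
  k=0: +1/(0!·0!·4!·2!·1!·1!) = 1/48
Σ = 1/48  ⇒  CG² = 4320/7·(1/48)² = 15/56
CG = +√(15/56) = +0.517549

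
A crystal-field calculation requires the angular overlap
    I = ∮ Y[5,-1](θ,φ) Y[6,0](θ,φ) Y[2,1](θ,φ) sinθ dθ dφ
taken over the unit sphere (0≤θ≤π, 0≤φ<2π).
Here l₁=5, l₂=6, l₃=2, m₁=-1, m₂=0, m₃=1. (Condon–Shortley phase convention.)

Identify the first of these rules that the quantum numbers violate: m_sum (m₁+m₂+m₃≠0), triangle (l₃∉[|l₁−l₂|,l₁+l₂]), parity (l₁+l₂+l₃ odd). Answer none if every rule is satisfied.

Σmᵢ = 0  ✓
l₃∈[|l₁−l₂|,l₁+l₂]=[1,11], have l₃=2  ✓
Σlᵢ = 13 ⇒ odd  ✗

parity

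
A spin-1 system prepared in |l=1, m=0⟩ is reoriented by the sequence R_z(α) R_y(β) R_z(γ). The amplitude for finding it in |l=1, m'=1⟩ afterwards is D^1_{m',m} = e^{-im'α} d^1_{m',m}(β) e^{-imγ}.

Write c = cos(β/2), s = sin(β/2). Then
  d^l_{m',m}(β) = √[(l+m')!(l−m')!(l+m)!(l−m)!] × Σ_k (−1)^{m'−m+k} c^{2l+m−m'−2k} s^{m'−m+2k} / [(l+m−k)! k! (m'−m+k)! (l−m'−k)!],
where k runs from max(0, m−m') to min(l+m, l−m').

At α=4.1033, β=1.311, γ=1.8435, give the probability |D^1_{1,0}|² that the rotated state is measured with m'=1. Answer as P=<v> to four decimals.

P=0.4670

D^1_{1,0}(4.1033,1.3110,1.8435) = e^{-i·1·4.1033}·d^1_{1,0}(1.3110)·e^{-i·0·1.8435}. Compute d first:
c=cos(1.311000/2)=0.792743, s=sin(1.311000/2)=0.609556; N=√[2·1·1·1]=1.414214
The bounds max(0,m−m')=0 and min(l+m,l−m')=0 give 1 term
  k=0: (−1)^1·1.4142/(1)·0.7927^1·0.6096^1 = -0.683378
d^1_{1,0}(1.3110) = -0.683378
|D^1_{1,0}|² = |d^1_{1,0}(β)|² = (-0.683378)² = 0.467005 (the z-rotation phases have unit modulus)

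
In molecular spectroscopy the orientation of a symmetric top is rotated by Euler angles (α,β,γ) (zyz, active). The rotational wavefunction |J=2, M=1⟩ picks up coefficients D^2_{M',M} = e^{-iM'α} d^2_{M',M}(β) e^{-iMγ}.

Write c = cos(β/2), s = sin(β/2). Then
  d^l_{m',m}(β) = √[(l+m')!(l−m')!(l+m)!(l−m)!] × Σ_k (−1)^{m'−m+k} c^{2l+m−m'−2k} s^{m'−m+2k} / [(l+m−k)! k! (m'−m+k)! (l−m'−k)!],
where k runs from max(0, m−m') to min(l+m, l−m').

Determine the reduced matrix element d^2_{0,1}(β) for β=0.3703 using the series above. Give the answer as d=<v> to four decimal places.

d=0.4132

d^2_{0,1}(β=0.3703) via the finite sum:
c=cos(0.370300/2)=0.982909, s=sin(0.370300/2)=0.184094; N=√[2·2·6·1]=4.898979
The bounds max(0,m−m')=1 and min(l+m,l−m')=2 give 2 terms
  k=1: (−1)^0·4.8990/(2)·0.9829^3·0.1841^1 = +0.428208
  k=2: (−1)^1·4.8990/(2)·0.9829^1·0.1841^3 = -0.015021
d^2_{0,1}(0.3703) = +0.428208 -0.015021 = +0.413187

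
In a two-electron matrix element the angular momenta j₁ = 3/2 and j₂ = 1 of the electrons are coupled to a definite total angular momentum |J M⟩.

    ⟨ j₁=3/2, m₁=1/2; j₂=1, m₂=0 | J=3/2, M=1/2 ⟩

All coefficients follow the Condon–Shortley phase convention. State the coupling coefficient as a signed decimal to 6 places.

√[4·1!2!1!/5! · 2!1!1!1!2!1!] = √(4/15)
  +(−1)^0/∏(0,1,1,1,1,0)! = 1  (running 1)
  +(−1)^1/∏(1,0,0,0,2,1)! = -1/2  (running 1/2)
⟨..|..⟩ = √(4/15)·(1/2) = +0.258199

+√(1/15) = +0.258199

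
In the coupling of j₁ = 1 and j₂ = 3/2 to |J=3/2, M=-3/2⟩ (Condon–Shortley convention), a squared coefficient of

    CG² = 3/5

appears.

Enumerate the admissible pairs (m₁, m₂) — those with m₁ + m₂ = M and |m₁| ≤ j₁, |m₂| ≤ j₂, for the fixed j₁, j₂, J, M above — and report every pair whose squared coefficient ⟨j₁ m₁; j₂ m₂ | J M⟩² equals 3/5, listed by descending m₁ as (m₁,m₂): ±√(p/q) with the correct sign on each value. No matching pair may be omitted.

Admissible pairs with m₁+m₂ = M = -3/2: (-1,-1/2), (0,-3/2)
  (m₁,m₂)=(0,-3/2): CG² = 3/5, CG = +√(3/5)   ← matches the target
  (m₁,m₂)=(-1,-1/2): CG² = 2/5, CG = −√(2/5)
Pairs with CG² = 3/5: (0,-3/2): +√(3/5)

(0,-3/2): +√(3/5)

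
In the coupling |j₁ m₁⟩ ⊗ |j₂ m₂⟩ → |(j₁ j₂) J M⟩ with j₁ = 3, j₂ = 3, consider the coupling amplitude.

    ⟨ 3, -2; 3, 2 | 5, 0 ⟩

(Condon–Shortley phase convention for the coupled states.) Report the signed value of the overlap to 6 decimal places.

√[11·1!5!5!/12! · 1!5!5!1!5!5!] = √(480000/7)
  +(−1)^0/∏(0,1,5,5,0,0)! = 1/14400  (running 1/14400)
  +(−1)^1/∏(1,0,4,4,1,1)! = -1/576  (running -1/600)
⟨..|..⟩ = √(480000/7)·(-1/600) = -0.436436

−√(4/21) = -0.436436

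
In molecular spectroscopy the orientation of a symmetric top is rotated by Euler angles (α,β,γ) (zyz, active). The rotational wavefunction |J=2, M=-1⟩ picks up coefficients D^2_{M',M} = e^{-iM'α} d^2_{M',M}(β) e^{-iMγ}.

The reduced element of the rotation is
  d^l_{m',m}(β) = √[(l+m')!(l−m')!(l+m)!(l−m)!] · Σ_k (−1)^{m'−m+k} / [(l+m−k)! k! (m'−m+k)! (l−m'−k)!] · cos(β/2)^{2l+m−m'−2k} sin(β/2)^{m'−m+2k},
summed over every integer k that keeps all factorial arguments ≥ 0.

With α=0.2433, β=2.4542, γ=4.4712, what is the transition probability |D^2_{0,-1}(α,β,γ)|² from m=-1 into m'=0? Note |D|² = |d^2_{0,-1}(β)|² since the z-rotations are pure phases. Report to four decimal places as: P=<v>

First d^2_{0,-1}(β=2.4542), then the phase factors e^{-i(0)α} and e^{-i(-1)γ}:
Half-angle: c=0.336970, s=0.941516. N=√(2·2·1·6)=4.898979
Admissible k: 0..1 (factorial args all ≥0)
  k=0: (−1)^1·4.8990/(2)·0.3370^3·0.9415^1 = -0.088242
  k=1: (−1)^2·4.8990/(2)·0.3370^1·0.9415^3 = +0.688888
d^2_{0,-1}(2.4542) = -0.088242 +0.688888 = +0.600646
|D^2_{0,-1}|² = |d^2_{0,-1}(β)|² = (+0.600646)² = 0.360776 (the z-rotation phases have unit modulus)

P=0.3608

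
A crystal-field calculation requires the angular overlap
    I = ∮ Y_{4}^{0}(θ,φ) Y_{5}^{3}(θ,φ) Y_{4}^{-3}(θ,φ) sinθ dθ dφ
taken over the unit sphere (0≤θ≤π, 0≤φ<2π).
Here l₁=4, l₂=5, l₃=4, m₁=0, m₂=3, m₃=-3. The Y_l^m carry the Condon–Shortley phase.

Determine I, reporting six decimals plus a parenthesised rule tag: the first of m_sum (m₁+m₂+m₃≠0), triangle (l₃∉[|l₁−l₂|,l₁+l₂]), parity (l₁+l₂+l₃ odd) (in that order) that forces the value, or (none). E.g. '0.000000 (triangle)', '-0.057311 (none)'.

L=13 odd ⇒ parity kills the (l;000) factor ⇒ I = 0

0.000000 (parity)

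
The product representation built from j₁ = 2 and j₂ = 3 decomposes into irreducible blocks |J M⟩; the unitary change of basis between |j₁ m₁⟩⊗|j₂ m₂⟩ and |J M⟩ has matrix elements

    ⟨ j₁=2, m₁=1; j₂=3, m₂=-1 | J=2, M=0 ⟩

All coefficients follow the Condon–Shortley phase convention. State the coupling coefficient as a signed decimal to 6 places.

-0.377964  (= −√(1/7))

j₁+j₂−J=3  J+j₁−j₂=1  J−j₁+j₂=3  j₁+j₂+J+1=8
(j₁±m₁, j₂±m₂, J±M) = (3,1,2,4,2,2)
P² = 36/7
sum k=0..1:
  [0] +1/12 = 1/12
  [1] −1/4 = -1/4
S = -1/6
C² = P²·S² = 1/7 ; C = -0.377964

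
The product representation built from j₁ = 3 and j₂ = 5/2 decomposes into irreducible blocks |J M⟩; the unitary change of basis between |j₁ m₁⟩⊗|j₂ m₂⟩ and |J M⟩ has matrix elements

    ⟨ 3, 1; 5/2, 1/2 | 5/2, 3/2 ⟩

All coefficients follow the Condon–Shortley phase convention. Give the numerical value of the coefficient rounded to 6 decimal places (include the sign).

√[6·3!3!2!/9! · 4!2!3!2!4!1!] = √(576/35)
  +(−1)^1/∏(1,2,1,2,2,0)! = -1/8  (running -1/8)
  +(−1)^2/∏(2,1,0,1,3,1)! = 1/12  (running -1/24)
⟨..|..⟩ = √(576/35)·(-1/24) = -0.169031

−√(1/35) = -0.169031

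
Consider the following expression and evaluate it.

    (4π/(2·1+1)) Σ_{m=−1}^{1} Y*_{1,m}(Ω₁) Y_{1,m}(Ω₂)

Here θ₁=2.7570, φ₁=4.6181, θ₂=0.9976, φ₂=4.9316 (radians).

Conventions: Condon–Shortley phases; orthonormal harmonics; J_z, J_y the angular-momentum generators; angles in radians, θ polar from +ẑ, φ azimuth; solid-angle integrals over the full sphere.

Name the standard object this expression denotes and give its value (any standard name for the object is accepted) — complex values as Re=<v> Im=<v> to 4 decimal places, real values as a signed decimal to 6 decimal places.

This sum is the spherical-harmonic addition theorem: it equals the Legendre polynomial P_l(cos γ) of the angle γ between the two directions.
Addition theorem: P_1(cos γ) = (4π/3) Σ_m Y*_{lm}(Ω₁) Y_{lm}(Ω₂), m = −1…1:
  term(m=-1) = 0.03579 - 0.01160j   from Y*(Ω₁)=-0.01220 - 0.12905j, Y(Ω₂)=0.06312 + 0.28333j
  term(m=+0) = -0.12001 + 0.00000j   from Y*(Ω₁)=-0.45291 + 0.00000j, Y(Ω₂)=0.26498 + 0.00000j
  term(m=+1) = 0.03579 + 0.01160j   from Y*(Ω₁)=0.01220 - 0.12905j, Y(Ω₂)=-0.06312 + 0.28333j
Total Σ_m = -0.04843 + 0.00000j. Multiply by 4.188790: -0.20285 + 0.00000j. P_1(cos γ) = -0.202851

Legendre polynomial (addition theorem), -0.202851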